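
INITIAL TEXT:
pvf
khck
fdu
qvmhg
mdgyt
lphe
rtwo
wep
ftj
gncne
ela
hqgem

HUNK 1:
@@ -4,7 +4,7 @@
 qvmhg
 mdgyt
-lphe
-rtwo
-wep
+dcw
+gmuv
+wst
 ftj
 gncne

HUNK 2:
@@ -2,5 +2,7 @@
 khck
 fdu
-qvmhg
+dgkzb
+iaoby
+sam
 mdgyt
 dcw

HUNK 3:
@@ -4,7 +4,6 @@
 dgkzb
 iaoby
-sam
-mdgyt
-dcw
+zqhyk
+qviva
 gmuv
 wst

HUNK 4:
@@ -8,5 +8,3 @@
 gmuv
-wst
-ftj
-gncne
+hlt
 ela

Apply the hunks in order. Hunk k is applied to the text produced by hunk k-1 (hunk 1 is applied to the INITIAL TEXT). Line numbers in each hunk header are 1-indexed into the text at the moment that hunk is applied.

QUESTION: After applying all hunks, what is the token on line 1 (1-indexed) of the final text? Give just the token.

Hunk 1: at line 4 remove [lphe,rtwo,wep] add [dcw,gmuv,wst] -> 12 lines: pvf khck fdu qvmhg mdgyt dcw gmuv wst ftj gncne ela hqgem
Hunk 2: at line 2 remove [qvmhg] add [dgkzb,iaoby,sam] -> 14 lines: pvf khck fdu dgkzb iaoby sam mdgyt dcw gmuv wst ftj gncne ela hqgem
Hunk 3: at line 4 remove [sam,mdgyt,dcw] add [zqhyk,qviva] -> 13 lines: pvf khck fdu dgkzb iaoby zqhyk qviva gmuv wst ftj gncne ela hqgem
Hunk 4: at line 8 remove [wst,ftj,gncne] add [hlt] -> 11 lines: pvf khck fdu dgkzb iaoby zqhyk qviva gmuv hlt ela hqgem
Final line 1: pvf

Answer: pvf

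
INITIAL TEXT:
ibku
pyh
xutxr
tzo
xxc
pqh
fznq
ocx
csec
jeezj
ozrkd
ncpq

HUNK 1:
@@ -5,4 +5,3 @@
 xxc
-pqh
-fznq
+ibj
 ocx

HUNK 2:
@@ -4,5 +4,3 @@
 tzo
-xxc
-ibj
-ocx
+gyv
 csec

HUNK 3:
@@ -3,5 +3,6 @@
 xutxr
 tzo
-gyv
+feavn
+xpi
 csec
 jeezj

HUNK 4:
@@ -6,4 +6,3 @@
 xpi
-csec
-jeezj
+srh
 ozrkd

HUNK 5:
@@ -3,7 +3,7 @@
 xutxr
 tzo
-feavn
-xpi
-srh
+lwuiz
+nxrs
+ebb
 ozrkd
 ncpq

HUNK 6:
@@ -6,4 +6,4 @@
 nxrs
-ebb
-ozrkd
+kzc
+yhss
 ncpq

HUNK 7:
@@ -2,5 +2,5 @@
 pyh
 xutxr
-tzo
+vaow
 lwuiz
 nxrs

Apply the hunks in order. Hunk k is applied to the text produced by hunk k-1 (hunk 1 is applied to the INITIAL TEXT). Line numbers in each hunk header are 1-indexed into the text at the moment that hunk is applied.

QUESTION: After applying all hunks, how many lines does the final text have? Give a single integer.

Hunk 1: at line 5 remove [pqh,fznq] add [ibj] -> 11 lines: ibku pyh xutxr tzo xxc ibj ocx csec jeezj ozrkd ncpq
Hunk 2: at line 4 remove [xxc,ibj,ocx] add [gyv] -> 9 lines: ibku pyh xutxr tzo gyv csec jeezj ozrkd ncpq
Hunk 3: at line 3 remove [gyv] add [feavn,xpi] -> 10 lines: ibku pyh xutxr tzo feavn xpi csec jeezj ozrkd ncpq
Hunk 4: at line 6 remove [csec,jeezj] add [srh] -> 9 lines: ibku pyh xutxr tzo feavn xpi srh ozrkd ncpq
Hunk 5: at line 3 remove [feavn,xpi,srh] add [lwuiz,nxrs,ebb] -> 9 lines: ibku pyh xutxr tzo lwuiz nxrs ebb ozrkd ncpq
Hunk 6: at line 6 remove [ebb,ozrkd] add [kzc,yhss] -> 9 lines: ibku pyh xutxr tzo lwuiz nxrs kzc yhss ncpq
Hunk 7: at line 2 remove [tzo] add [vaow] -> 9 lines: ibku pyh xutxr vaow lwuiz nxrs kzc yhss ncpq
Final line count: 9

Answer: 9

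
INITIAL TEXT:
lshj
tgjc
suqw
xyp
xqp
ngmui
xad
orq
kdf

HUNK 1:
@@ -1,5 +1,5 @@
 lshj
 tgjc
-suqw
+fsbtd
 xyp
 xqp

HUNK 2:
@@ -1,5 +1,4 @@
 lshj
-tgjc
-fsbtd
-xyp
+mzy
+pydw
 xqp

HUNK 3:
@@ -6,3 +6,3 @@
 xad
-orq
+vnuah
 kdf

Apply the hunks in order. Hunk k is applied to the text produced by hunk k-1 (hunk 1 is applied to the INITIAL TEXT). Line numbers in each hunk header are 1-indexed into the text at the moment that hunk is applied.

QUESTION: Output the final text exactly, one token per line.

Answer: lshj
mzy
pydw
xqp
ngmui
xad
vnuah
kdf

Derivation:
Hunk 1: at line 1 remove [suqw] add [fsbtd] -> 9 lines: lshj tgjc fsbtd xyp xqp ngmui xad orq kdf
Hunk 2: at line 1 remove [tgjc,fsbtd,xyp] add [mzy,pydw] -> 8 lines: lshj mzy pydw xqp ngmui xad orq kdf
Hunk 3: at line 6 remove [orq] add [vnuah] -> 8 lines: lshj mzy pydw xqp ngmui xad vnuah kdf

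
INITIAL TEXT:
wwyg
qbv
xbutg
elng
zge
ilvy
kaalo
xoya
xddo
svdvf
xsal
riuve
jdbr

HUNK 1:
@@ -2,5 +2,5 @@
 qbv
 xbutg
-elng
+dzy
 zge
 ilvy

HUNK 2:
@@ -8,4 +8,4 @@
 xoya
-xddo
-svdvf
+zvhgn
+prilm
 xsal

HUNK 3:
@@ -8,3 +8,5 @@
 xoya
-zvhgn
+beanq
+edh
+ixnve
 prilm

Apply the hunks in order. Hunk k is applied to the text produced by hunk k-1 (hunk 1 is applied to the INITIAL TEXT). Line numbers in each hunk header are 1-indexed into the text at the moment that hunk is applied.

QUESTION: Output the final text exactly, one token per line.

Answer: wwyg
qbv
xbutg
dzy
zge
ilvy
kaalo
xoya
beanq
edh
ixnve
prilm
xsal
riuve
jdbr

Derivation:
Hunk 1: at line 2 remove [elng] add [dzy] -> 13 lines: wwyg qbv xbutg dzy zge ilvy kaalo xoya xddo svdvf xsal riuve jdbr
Hunk 2: at line 8 remove [xddo,svdvf] add [zvhgn,prilm] -> 13 lines: wwyg qbv xbutg dzy zge ilvy kaalo xoya zvhgn prilm xsal riuve jdbr
Hunk 3: at line 8 remove [zvhgn] add [beanq,edh,ixnve] -> 15 lines: wwyg qbv xbutg dzy zge ilvy kaalo xoya beanq edh ixnve prilm xsal riuve jdbr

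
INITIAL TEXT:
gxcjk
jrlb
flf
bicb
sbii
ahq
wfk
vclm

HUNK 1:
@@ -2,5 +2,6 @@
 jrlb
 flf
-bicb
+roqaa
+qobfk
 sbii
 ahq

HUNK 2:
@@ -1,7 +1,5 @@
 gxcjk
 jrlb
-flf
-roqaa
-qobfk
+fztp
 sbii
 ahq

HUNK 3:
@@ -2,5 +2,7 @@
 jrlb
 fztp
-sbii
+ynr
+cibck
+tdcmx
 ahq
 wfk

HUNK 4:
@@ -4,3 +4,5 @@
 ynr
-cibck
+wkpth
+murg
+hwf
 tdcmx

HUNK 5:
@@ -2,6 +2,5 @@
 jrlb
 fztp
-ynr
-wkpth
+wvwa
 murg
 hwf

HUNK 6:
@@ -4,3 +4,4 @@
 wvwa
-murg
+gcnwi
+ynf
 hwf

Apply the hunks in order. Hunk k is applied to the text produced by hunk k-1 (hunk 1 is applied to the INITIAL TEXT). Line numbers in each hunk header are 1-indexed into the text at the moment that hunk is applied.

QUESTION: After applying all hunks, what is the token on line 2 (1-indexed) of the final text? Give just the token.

Hunk 1: at line 2 remove [bicb] add [roqaa,qobfk] -> 9 lines: gxcjk jrlb flf roqaa qobfk sbii ahq wfk vclm
Hunk 2: at line 1 remove [flf,roqaa,qobfk] add [fztp] -> 7 lines: gxcjk jrlb fztp sbii ahq wfk vclm
Hunk 3: at line 2 remove [sbii] add [ynr,cibck,tdcmx] -> 9 lines: gxcjk jrlb fztp ynr cibck tdcmx ahq wfk vclm
Hunk 4: at line 4 remove [cibck] add [wkpth,murg,hwf] -> 11 lines: gxcjk jrlb fztp ynr wkpth murg hwf tdcmx ahq wfk vclm
Hunk 5: at line 2 remove [ynr,wkpth] add [wvwa] -> 10 lines: gxcjk jrlb fztp wvwa murg hwf tdcmx ahq wfk vclm
Hunk 6: at line 4 remove [murg] add [gcnwi,ynf] -> 11 lines: gxcjk jrlb fztp wvwa gcnwi ynf hwf tdcmx ahq wfk vclm
Final line 2: jrlb

Answer: jrlb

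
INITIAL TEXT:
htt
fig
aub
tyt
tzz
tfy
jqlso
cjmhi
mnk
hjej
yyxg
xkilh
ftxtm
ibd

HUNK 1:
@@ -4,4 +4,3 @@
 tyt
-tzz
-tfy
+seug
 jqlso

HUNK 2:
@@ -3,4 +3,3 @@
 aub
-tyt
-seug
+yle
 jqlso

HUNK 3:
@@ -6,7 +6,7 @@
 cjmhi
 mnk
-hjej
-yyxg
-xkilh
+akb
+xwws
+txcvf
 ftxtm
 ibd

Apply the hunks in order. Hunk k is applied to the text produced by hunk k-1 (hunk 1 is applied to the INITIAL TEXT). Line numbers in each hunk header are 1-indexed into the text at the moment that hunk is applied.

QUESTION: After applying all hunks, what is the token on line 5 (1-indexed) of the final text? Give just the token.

Answer: jqlso

Derivation:
Hunk 1: at line 4 remove [tzz,tfy] add [seug] -> 13 lines: htt fig aub tyt seug jqlso cjmhi mnk hjej yyxg xkilh ftxtm ibd
Hunk 2: at line 3 remove [tyt,seug] add [yle] -> 12 lines: htt fig aub yle jqlso cjmhi mnk hjej yyxg xkilh ftxtm ibd
Hunk 3: at line 6 remove [hjej,yyxg,xkilh] add [akb,xwws,txcvf] -> 12 lines: htt fig aub yle jqlso cjmhi mnk akb xwws txcvf ftxtm ibd
Final line 5: jqlso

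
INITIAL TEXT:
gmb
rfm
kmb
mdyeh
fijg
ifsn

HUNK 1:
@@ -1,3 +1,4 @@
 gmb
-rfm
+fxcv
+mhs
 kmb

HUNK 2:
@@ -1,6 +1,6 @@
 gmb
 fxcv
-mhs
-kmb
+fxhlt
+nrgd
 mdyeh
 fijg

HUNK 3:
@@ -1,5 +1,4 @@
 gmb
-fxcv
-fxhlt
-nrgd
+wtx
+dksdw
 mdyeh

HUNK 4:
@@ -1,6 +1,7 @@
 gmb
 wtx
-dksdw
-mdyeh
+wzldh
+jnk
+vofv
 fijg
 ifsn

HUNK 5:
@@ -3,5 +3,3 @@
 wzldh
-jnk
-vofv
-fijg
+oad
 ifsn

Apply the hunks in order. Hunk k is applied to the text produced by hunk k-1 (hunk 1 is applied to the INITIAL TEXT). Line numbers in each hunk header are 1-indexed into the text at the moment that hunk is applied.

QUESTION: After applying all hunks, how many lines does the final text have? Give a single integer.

Hunk 1: at line 1 remove [rfm] add [fxcv,mhs] -> 7 lines: gmb fxcv mhs kmb mdyeh fijg ifsn
Hunk 2: at line 1 remove [mhs,kmb] add [fxhlt,nrgd] -> 7 lines: gmb fxcv fxhlt nrgd mdyeh fijg ifsn
Hunk 3: at line 1 remove [fxcv,fxhlt,nrgd] add [wtx,dksdw] -> 6 lines: gmb wtx dksdw mdyeh fijg ifsn
Hunk 4: at line 1 remove [dksdw,mdyeh] add [wzldh,jnk,vofv] -> 7 lines: gmb wtx wzldh jnk vofv fijg ifsn
Hunk 5: at line 3 remove [jnk,vofv,fijg] add [oad] -> 5 lines: gmb wtx wzldh oad ifsn
Final line count: 5

Answer: 5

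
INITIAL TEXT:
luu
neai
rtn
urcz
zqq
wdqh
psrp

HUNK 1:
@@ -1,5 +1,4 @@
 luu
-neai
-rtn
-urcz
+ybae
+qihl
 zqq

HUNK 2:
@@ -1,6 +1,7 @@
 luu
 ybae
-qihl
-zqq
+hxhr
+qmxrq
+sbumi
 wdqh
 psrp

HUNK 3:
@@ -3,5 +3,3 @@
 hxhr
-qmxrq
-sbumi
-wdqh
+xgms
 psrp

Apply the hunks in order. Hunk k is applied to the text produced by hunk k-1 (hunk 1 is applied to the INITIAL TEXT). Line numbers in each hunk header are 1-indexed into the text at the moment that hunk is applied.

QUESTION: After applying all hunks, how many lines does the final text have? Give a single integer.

Answer: 5

Derivation:
Hunk 1: at line 1 remove [neai,rtn,urcz] add [ybae,qihl] -> 6 lines: luu ybae qihl zqq wdqh psrp
Hunk 2: at line 1 remove [qihl,zqq] add [hxhr,qmxrq,sbumi] -> 7 lines: luu ybae hxhr qmxrq sbumi wdqh psrp
Hunk 3: at line 3 remove [qmxrq,sbumi,wdqh] add [xgms] -> 5 lines: luu ybae hxhr xgms psrp
Final line count: 5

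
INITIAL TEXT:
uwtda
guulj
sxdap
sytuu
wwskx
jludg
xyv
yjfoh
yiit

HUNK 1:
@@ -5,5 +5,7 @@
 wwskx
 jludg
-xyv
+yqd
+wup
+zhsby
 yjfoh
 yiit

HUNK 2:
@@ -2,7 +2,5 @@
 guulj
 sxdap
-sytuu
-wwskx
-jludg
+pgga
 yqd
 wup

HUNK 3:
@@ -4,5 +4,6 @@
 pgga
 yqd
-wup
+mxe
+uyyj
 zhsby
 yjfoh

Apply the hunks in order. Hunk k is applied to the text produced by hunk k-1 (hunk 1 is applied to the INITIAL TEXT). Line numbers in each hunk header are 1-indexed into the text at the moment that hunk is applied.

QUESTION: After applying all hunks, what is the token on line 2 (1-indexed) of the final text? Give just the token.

Answer: guulj

Derivation:
Hunk 1: at line 5 remove [xyv] add [yqd,wup,zhsby] -> 11 lines: uwtda guulj sxdap sytuu wwskx jludg yqd wup zhsby yjfoh yiit
Hunk 2: at line 2 remove [sytuu,wwskx,jludg] add [pgga] -> 9 lines: uwtda guulj sxdap pgga yqd wup zhsby yjfoh yiit
Hunk 3: at line 4 remove [wup] add [mxe,uyyj] -> 10 lines: uwtda guulj sxdap pgga yqd mxe uyyj zhsby yjfoh yiit
Final line 2: guulj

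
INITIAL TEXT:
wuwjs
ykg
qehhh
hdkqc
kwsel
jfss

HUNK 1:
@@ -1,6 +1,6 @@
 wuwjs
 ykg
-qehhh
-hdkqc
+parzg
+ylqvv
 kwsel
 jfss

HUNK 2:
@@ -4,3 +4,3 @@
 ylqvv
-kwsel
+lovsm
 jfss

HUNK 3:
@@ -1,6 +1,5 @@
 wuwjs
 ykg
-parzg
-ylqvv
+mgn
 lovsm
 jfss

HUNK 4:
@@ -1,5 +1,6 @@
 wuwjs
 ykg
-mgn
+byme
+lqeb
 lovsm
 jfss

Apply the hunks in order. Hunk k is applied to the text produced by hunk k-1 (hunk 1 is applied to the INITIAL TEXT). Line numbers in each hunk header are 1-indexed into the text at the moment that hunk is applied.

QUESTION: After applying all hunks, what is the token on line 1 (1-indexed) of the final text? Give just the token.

Answer: wuwjs

Derivation:
Hunk 1: at line 1 remove [qehhh,hdkqc] add [parzg,ylqvv] -> 6 lines: wuwjs ykg parzg ylqvv kwsel jfss
Hunk 2: at line 4 remove [kwsel] add [lovsm] -> 6 lines: wuwjs ykg parzg ylqvv lovsm jfss
Hunk 3: at line 1 remove [parzg,ylqvv] add [mgn] -> 5 lines: wuwjs ykg mgn lovsm jfss
Hunk 4: at line 1 remove [mgn] add [byme,lqeb] -> 6 lines: wuwjs ykg byme lqeb lovsm jfss
Final line 1: wuwjs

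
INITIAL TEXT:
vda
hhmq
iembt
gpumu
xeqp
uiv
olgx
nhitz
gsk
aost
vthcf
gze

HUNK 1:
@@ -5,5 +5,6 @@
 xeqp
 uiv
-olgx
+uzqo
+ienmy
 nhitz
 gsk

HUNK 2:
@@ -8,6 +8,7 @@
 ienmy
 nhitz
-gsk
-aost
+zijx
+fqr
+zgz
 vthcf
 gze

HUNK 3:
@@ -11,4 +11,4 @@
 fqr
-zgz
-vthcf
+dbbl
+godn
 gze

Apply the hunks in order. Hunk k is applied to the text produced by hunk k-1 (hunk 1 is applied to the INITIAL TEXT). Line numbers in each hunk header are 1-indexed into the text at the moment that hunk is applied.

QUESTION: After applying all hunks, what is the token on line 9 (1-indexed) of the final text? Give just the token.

Hunk 1: at line 5 remove [olgx] add [uzqo,ienmy] -> 13 lines: vda hhmq iembt gpumu xeqp uiv uzqo ienmy nhitz gsk aost vthcf gze
Hunk 2: at line 8 remove [gsk,aost] add [zijx,fqr,zgz] -> 14 lines: vda hhmq iembt gpumu xeqp uiv uzqo ienmy nhitz zijx fqr zgz vthcf gze
Hunk 3: at line 11 remove [zgz,vthcf] add [dbbl,godn] -> 14 lines: vda hhmq iembt gpumu xeqp uiv uzqo ienmy nhitz zijx fqr dbbl godn gze
Final line 9: nhitz

Answer: nhitz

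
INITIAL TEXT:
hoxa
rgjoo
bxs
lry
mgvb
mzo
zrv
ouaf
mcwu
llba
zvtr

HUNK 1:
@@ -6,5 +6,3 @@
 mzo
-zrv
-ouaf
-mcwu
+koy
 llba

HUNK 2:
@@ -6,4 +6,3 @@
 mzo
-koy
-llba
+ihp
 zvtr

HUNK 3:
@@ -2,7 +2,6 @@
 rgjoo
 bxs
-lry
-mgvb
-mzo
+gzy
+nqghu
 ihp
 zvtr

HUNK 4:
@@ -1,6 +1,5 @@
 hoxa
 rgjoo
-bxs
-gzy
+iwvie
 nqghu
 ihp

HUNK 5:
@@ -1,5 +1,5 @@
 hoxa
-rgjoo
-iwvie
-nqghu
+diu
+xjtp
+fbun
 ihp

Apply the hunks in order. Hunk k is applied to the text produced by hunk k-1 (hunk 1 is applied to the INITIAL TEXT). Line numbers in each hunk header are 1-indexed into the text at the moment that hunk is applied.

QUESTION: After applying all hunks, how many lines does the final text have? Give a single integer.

Hunk 1: at line 6 remove [zrv,ouaf,mcwu] add [koy] -> 9 lines: hoxa rgjoo bxs lry mgvb mzo koy llba zvtr
Hunk 2: at line 6 remove [koy,llba] add [ihp] -> 8 lines: hoxa rgjoo bxs lry mgvb mzo ihp zvtr
Hunk 3: at line 2 remove [lry,mgvb,mzo] add [gzy,nqghu] -> 7 lines: hoxa rgjoo bxs gzy nqghu ihp zvtr
Hunk 4: at line 1 remove [bxs,gzy] add [iwvie] -> 6 lines: hoxa rgjoo iwvie nqghu ihp zvtr
Hunk 5: at line 1 remove [rgjoo,iwvie,nqghu] add [diu,xjtp,fbun] -> 6 lines: hoxa diu xjtp fbun ihp zvtr
Final line count: 6

Answer: 6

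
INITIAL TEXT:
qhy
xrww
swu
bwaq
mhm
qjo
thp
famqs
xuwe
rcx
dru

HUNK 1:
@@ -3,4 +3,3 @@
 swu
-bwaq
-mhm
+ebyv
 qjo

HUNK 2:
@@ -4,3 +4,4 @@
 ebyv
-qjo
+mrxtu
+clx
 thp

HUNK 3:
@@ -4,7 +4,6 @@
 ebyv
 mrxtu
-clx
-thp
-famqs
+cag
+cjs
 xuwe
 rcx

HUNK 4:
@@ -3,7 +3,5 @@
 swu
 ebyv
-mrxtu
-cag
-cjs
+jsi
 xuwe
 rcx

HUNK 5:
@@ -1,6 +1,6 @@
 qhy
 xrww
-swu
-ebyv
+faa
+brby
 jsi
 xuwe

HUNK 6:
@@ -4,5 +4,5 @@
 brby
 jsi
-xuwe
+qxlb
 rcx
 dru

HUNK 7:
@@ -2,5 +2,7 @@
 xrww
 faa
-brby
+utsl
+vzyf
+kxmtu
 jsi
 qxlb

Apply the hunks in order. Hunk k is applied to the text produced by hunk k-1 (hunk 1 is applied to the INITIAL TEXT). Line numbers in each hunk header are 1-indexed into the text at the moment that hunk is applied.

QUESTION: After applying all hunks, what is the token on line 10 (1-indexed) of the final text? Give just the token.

Hunk 1: at line 3 remove [bwaq,mhm] add [ebyv] -> 10 lines: qhy xrww swu ebyv qjo thp famqs xuwe rcx dru
Hunk 2: at line 4 remove [qjo] add [mrxtu,clx] -> 11 lines: qhy xrww swu ebyv mrxtu clx thp famqs xuwe rcx dru
Hunk 3: at line 4 remove [clx,thp,famqs] add [cag,cjs] -> 10 lines: qhy xrww swu ebyv mrxtu cag cjs xuwe rcx dru
Hunk 4: at line 3 remove [mrxtu,cag,cjs] add [jsi] -> 8 lines: qhy xrww swu ebyv jsi xuwe rcx dru
Hunk 5: at line 1 remove [swu,ebyv] add [faa,brby] -> 8 lines: qhy xrww faa brby jsi xuwe rcx dru
Hunk 6: at line 4 remove [xuwe] add [qxlb] -> 8 lines: qhy xrww faa brby jsi qxlb rcx dru
Hunk 7: at line 2 remove [brby] add [utsl,vzyf,kxmtu] -> 10 lines: qhy xrww faa utsl vzyf kxmtu jsi qxlb rcx dru
Final line 10: dru

Answer: dru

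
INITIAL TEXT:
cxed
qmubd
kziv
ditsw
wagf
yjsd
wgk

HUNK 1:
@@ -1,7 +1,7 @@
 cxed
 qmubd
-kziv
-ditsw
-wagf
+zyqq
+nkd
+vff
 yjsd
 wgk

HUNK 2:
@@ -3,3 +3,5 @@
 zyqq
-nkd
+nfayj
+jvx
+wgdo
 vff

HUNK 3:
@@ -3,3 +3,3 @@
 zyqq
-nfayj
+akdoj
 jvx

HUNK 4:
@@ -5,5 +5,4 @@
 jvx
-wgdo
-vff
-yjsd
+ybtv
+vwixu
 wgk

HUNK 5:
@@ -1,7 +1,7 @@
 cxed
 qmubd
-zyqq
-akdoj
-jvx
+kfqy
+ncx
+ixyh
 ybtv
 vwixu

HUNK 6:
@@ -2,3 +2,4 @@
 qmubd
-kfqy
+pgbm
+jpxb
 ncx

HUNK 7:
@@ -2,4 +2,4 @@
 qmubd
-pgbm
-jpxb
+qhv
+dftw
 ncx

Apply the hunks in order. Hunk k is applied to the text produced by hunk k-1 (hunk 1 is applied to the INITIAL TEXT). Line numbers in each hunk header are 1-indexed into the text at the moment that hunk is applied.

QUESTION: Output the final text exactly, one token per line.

Hunk 1: at line 1 remove [kziv,ditsw,wagf] add [zyqq,nkd,vff] -> 7 lines: cxed qmubd zyqq nkd vff yjsd wgk
Hunk 2: at line 3 remove [nkd] add [nfayj,jvx,wgdo] -> 9 lines: cxed qmubd zyqq nfayj jvx wgdo vff yjsd wgk
Hunk 3: at line 3 remove [nfayj] add [akdoj] -> 9 lines: cxed qmubd zyqq akdoj jvx wgdo vff yjsd wgk
Hunk 4: at line 5 remove [wgdo,vff,yjsd] add [ybtv,vwixu] -> 8 lines: cxed qmubd zyqq akdoj jvx ybtv vwixu wgk
Hunk 5: at line 1 remove [zyqq,akdoj,jvx] add [kfqy,ncx,ixyh] -> 8 lines: cxed qmubd kfqy ncx ixyh ybtv vwixu wgk
Hunk 6: at line 2 remove [kfqy] add [pgbm,jpxb] -> 9 lines: cxed qmubd pgbm jpxb ncx ixyh ybtv vwixu wgk
Hunk 7: at line 2 remove [pgbm,jpxb] add [qhv,dftw] -> 9 lines: cxed qmubd qhv dftw ncx ixyh ybtv vwixu wgk

Answer: cxed
qmubd
qhv
dftw
ncx
ixyh
ybtv
vwixu
wgk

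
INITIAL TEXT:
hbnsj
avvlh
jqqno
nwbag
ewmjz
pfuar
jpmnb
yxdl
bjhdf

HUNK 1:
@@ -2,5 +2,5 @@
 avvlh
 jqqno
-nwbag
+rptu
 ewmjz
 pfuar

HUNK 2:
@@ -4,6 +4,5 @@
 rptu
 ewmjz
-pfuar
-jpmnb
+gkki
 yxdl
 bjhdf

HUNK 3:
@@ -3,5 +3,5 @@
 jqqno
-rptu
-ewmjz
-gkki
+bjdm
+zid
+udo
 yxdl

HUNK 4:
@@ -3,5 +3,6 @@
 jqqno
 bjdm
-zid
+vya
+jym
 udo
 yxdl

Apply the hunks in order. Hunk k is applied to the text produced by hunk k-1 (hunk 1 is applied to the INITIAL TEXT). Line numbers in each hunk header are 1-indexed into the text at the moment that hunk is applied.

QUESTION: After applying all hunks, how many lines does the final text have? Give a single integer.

Answer: 9

Derivation:
Hunk 1: at line 2 remove [nwbag] add [rptu] -> 9 lines: hbnsj avvlh jqqno rptu ewmjz pfuar jpmnb yxdl bjhdf
Hunk 2: at line 4 remove [pfuar,jpmnb] add [gkki] -> 8 lines: hbnsj avvlh jqqno rptu ewmjz gkki yxdl bjhdf
Hunk 3: at line 3 remove [rptu,ewmjz,gkki] add [bjdm,zid,udo] -> 8 lines: hbnsj avvlh jqqno bjdm zid udo yxdl bjhdf
Hunk 4: at line 3 remove [zid] add [vya,jym] -> 9 lines: hbnsj avvlh jqqno bjdm vya jym udo yxdl bjhdf
Final line count: 9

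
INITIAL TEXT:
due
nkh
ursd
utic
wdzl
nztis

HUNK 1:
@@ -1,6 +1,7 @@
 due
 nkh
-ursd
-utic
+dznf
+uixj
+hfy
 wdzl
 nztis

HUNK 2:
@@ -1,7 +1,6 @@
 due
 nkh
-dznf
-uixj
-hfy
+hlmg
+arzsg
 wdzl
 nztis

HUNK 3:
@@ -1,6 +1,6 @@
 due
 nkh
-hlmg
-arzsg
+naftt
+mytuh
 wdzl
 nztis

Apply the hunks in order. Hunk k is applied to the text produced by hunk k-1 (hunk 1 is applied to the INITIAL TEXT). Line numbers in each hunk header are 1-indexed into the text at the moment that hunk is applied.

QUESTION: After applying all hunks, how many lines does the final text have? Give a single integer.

Answer: 6

Derivation:
Hunk 1: at line 1 remove [ursd,utic] add [dznf,uixj,hfy] -> 7 lines: due nkh dznf uixj hfy wdzl nztis
Hunk 2: at line 1 remove [dznf,uixj,hfy] add [hlmg,arzsg] -> 6 lines: due nkh hlmg arzsg wdzl nztis
Hunk 3: at line 1 remove [hlmg,arzsg] add [naftt,mytuh] -> 6 lines: due nkh naftt mytuh wdzl nztis
Final line count: 6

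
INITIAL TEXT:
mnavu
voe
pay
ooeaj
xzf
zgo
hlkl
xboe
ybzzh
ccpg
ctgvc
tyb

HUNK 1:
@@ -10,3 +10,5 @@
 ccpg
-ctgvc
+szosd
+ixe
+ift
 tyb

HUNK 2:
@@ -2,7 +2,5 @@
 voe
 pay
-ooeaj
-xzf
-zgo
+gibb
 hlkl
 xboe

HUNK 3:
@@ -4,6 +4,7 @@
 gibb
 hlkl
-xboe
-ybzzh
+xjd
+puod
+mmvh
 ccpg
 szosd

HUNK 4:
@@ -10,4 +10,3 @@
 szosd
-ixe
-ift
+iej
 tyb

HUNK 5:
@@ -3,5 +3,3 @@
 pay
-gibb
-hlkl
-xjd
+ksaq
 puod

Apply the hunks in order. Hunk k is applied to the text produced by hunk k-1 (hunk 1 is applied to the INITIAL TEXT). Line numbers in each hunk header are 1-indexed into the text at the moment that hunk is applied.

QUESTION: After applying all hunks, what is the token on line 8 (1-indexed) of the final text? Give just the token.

Answer: szosd

Derivation:
Hunk 1: at line 10 remove [ctgvc] add [szosd,ixe,ift] -> 14 lines: mnavu voe pay ooeaj xzf zgo hlkl xboe ybzzh ccpg szosd ixe ift tyb
Hunk 2: at line 2 remove [ooeaj,xzf,zgo] add [gibb] -> 12 lines: mnavu voe pay gibb hlkl xboe ybzzh ccpg szosd ixe ift tyb
Hunk 3: at line 4 remove [xboe,ybzzh] add [xjd,puod,mmvh] -> 13 lines: mnavu voe pay gibb hlkl xjd puod mmvh ccpg szosd ixe ift tyb
Hunk 4: at line 10 remove [ixe,ift] add [iej] -> 12 lines: mnavu voe pay gibb hlkl xjd puod mmvh ccpg szosd iej tyb
Hunk 5: at line 3 remove [gibb,hlkl,xjd] add [ksaq] -> 10 lines: mnavu voe pay ksaq puod mmvh ccpg szosd iej tyb
Final line 8: szosd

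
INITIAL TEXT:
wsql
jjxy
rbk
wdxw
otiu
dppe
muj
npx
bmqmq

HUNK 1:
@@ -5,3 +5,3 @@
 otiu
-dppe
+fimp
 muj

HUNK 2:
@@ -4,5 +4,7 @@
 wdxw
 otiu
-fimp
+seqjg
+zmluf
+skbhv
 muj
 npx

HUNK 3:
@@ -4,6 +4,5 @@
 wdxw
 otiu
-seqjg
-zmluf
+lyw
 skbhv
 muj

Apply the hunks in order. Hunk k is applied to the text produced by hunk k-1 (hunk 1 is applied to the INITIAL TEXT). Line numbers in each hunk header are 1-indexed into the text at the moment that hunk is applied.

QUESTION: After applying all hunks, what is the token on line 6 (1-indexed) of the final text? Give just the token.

Hunk 1: at line 5 remove [dppe] add [fimp] -> 9 lines: wsql jjxy rbk wdxw otiu fimp muj npx bmqmq
Hunk 2: at line 4 remove [fimp] add [seqjg,zmluf,skbhv] -> 11 lines: wsql jjxy rbk wdxw otiu seqjg zmluf skbhv muj npx bmqmq
Hunk 3: at line 4 remove [seqjg,zmluf] add [lyw] -> 10 lines: wsql jjxy rbk wdxw otiu lyw skbhv muj npx bmqmq
Final line 6: lyw

Answer: lyw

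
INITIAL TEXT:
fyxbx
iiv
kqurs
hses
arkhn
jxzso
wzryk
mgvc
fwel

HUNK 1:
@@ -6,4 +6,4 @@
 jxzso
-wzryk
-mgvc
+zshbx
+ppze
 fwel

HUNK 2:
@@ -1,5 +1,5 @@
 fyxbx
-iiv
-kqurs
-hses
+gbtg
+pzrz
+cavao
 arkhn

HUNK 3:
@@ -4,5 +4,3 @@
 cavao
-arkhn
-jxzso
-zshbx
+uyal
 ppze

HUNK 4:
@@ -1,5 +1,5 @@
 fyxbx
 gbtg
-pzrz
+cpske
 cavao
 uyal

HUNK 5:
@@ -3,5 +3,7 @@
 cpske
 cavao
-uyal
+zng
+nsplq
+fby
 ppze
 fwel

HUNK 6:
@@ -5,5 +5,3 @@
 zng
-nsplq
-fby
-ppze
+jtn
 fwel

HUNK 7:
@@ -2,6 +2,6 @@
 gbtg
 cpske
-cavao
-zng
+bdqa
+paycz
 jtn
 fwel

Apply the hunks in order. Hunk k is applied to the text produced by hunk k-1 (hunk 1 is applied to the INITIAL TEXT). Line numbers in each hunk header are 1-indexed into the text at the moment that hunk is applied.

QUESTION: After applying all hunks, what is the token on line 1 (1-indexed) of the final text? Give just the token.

Answer: fyxbx

Derivation:
Hunk 1: at line 6 remove [wzryk,mgvc] add [zshbx,ppze] -> 9 lines: fyxbx iiv kqurs hses arkhn jxzso zshbx ppze fwel
Hunk 2: at line 1 remove [iiv,kqurs,hses] add [gbtg,pzrz,cavao] -> 9 lines: fyxbx gbtg pzrz cavao arkhn jxzso zshbx ppze fwel
Hunk 3: at line 4 remove [arkhn,jxzso,zshbx] add [uyal] -> 7 lines: fyxbx gbtg pzrz cavao uyal ppze fwel
Hunk 4: at line 1 remove [pzrz] add [cpske] -> 7 lines: fyxbx gbtg cpske cavao uyal ppze fwel
Hunk 5: at line 3 remove [uyal] add [zng,nsplq,fby] -> 9 lines: fyxbx gbtg cpske cavao zng nsplq fby ppze fwel
Hunk 6: at line 5 remove [nsplq,fby,ppze] add [jtn] -> 7 lines: fyxbx gbtg cpske cavao zng jtn fwel
Hunk 7: at line 2 remove [cavao,zng] add [bdqa,paycz] -> 7 lines: fyxbx gbtg cpske bdqa paycz jtn fwel
Final line 1: fyxbx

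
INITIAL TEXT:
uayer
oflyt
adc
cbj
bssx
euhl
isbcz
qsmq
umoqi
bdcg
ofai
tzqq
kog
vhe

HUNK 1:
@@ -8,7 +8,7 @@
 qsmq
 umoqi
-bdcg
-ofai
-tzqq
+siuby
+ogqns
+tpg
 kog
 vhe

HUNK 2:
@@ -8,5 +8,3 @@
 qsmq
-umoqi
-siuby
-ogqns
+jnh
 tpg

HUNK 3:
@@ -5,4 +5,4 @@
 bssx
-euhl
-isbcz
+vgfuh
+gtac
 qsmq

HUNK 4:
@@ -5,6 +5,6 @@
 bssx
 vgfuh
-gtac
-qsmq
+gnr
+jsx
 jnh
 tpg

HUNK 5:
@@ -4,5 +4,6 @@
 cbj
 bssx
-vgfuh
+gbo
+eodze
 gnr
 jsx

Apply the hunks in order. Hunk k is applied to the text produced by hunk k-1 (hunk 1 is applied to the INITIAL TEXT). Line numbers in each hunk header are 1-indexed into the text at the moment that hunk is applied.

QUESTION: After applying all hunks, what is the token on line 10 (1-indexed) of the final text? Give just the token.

Hunk 1: at line 8 remove [bdcg,ofai,tzqq] add [siuby,ogqns,tpg] -> 14 lines: uayer oflyt adc cbj bssx euhl isbcz qsmq umoqi siuby ogqns tpg kog vhe
Hunk 2: at line 8 remove [umoqi,siuby,ogqns] add [jnh] -> 12 lines: uayer oflyt adc cbj bssx euhl isbcz qsmq jnh tpg kog vhe
Hunk 3: at line 5 remove [euhl,isbcz] add [vgfuh,gtac] -> 12 lines: uayer oflyt adc cbj bssx vgfuh gtac qsmq jnh tpg kog vhe
Hunk 4: at line 5 remove [gtac,qsmq] add [gnr,jsx] -> 12 lines: uayer oflyt adc cbj bssx vgfuh gnr jsx jnh tpg kog vhe
Hunk 5: at line 4 remove [vgfuh] add [gbo,eodze] -> 13 lines: uayer oflyt adc cbj bssx gbo eodze gnr jsx jnh tpg kog vhe
Final line 10: jnh

Answer: jnh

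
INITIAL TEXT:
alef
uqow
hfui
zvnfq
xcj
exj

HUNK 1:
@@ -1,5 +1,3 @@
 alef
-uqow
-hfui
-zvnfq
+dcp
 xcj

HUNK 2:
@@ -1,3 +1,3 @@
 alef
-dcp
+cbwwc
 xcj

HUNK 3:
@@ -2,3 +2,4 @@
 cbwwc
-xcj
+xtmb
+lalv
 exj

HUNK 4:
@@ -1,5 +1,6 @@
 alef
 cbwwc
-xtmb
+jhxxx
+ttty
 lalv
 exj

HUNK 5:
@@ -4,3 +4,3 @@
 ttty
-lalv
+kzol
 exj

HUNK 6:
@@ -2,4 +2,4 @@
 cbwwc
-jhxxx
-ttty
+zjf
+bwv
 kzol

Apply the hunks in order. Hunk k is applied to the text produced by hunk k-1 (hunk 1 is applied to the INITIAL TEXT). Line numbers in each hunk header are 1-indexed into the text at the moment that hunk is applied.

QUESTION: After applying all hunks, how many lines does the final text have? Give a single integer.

Answer: 6

Derivation:
Hunk 1: at line 1 remove [uqow,hfui,zvnfq] add [dcp] -> 4 lines: alef dcp xcj exj
Hunk 2: at line 1 remove [dcp] add [cbwwc] -> 4 lines: alef cbwwc xcj exj
Hunk 3: at line 2 remove [xcj] add [xtmb,lalv] -> 5 lines: alef cbwwc xtmb lalv exj
Hunk 4: at line 1 remove [xtmb] add [jhxxx,ttty] -> 6 lines: alef cbwwc jhxxx ttty lalv exj
Hunk 5: at line 4 remove [lalv] add [kzol] -> 6 lines: alef cbwwc jhxxx ttty kzol exj
Hunk 6: at line 2 remove [jhxxx,ttty] add [zjf,bwv] -> 6 lines: alef cbwwc zjf bwv kzol exj
Final line count: 6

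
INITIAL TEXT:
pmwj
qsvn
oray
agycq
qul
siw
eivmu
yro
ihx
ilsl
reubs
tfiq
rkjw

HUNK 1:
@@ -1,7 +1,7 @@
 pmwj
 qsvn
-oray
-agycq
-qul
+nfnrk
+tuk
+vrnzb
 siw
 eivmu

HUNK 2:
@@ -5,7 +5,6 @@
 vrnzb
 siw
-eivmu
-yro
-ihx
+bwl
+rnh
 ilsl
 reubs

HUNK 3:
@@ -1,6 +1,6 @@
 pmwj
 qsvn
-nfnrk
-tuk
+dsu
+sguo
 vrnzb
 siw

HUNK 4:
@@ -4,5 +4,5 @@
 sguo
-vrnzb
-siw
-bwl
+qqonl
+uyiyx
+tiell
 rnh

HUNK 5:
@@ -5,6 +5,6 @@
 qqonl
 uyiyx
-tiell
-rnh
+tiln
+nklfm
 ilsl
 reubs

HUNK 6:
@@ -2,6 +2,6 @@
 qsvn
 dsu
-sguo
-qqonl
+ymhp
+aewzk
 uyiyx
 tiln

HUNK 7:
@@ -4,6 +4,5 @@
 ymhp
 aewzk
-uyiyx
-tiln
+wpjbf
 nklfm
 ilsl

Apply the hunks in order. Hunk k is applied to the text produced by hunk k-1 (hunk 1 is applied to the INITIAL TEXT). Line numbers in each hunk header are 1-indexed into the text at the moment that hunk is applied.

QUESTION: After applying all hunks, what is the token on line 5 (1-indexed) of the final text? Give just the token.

Answer: aewzk

Derivation:
Hunk 1: at line 1 remove [oray,agycq,qul] add [nfnrk,tuk,vrnzb] -> 13 lines: pmwj qsvn nfnrk tuk vrnzb siw eivmu yro ihx ilsl reubs tfiq rkjw
Hunk 2: at line 5 remove [eivmu,yro,ihx] add [bwl,rnh] -> 12 lines: pmwj qsvn nfnrk tuk vrnzb siw bwl rnh ilsl reubs tfiq rkjw
Hunk 3: at line 1 remove [nfnrk,tuk] add [dsu,sguo] -> 12 lines: pmwj qsvn dsu sguo vrnzb siw bwl rnh ilsl reubs tfiq rkjw
Hunk 4: at line 4 remove [vrnzb,siw,bwl] add [qqonl,uyiyx,tiell] -> 12 lines: pmwj qsvn dsu sguo qqonl uyiyx tiell rnh ilsl reubs tfiq rkjw
Hunk 5: at line 5 remove [tiell,rnh] add [tiln,nklfm] -> 12 lines: pmwj qsvn dsu sguo qqonl uyiyx tiln nklfm ilsl reubs tfiq rkjw
Hunk 6: at line 2 remove [sguo,qqonl] add [ymhp,aewzk] -> 12 lines: pmwj qsvn dsu ymhp aewzk uyiyx tiln nklfm ilsl reubs tfiq rkjw
Hunk 7: at line 4 remove [uyiyx,tiln] add [wpjbf] -> 11 lines: pmwj qsvn dsu ymhp aewzk wpjbf nklfm ilsl reubs tfiq rkjw
Final line 5: aewzk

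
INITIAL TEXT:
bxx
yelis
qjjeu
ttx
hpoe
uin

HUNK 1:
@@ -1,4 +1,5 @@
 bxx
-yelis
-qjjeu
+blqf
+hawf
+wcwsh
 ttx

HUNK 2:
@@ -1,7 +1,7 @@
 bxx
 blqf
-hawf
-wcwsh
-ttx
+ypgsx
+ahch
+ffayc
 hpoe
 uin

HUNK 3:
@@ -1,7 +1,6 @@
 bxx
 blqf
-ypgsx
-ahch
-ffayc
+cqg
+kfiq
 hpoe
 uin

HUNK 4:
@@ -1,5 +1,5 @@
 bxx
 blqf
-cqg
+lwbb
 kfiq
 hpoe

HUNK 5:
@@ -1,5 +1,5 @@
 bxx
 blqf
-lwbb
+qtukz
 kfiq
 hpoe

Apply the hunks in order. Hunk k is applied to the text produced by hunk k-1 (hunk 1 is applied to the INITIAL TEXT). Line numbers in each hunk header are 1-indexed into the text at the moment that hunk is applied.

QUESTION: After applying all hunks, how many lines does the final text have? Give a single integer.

Hunk 1: at line 1 remove [yelis,qjjeu] add [blqf,hawf,wcwsh] -> 7 lines: bxx blqf hawf wcwsh ttx hpoe uin
Hunk 2: at line 1 remove [hawf,wcwsh,ttx] add [ypgsx,ahch,ffayc] -> 7 lines: bxx blqf ypgsx ahch ffayc hpoe uin
Hunk 3: at line 1 remove [ypgsx,ahch,ffayc] add [cqg,kfiq] -> 6 lines: bxx blqf cqg kfiq hpoe uin
Hunk 4: at line 1 remove [cqg] add [lwbb] -> 6 lines: bxx blqf lwbb kfiq hpoe uin
Hunk 5: at line 1 remove [lwbb] add [qtukz] -> 6 lines: bxx blqf qtukz kfiq hpoe uin
Final line count: 6

Answer: 6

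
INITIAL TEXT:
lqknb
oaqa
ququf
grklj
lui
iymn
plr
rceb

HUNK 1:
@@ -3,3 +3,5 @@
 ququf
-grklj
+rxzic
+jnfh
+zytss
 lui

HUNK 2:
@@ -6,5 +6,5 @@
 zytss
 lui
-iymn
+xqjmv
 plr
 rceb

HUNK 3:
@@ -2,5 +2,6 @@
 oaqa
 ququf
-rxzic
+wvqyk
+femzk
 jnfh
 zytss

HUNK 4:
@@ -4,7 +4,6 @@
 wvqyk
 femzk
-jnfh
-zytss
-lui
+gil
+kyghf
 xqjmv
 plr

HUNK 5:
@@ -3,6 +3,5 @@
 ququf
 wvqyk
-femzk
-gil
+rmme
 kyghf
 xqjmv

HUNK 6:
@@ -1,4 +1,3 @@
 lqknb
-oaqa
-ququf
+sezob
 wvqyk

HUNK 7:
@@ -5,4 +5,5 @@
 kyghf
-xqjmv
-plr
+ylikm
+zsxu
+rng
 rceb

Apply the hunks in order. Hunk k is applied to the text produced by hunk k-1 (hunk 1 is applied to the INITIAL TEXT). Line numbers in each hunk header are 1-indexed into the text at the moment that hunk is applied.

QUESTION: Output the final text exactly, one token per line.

Hunk 1: at line 3 remove [grklj] add [rxzic,jnfh,zytss] -> 10 lines: lqknb oaqa ququf rxzic jnfh zytss lui iymn plr rceb
Hunk 2: at line 6 remove [iymn] add [xqjmv] -> 10 lines: lqknb oaqa ququf rxzic jnfh zytss lui xqjmv plr rceb
Hunk 3: at line 2 remove [rxzic] add [wvqyk,femzk] -> 11 lines: lqknb oaqa ququf wvqyk femzk jnfh zytss lui xqjmv plr rceb
Hunk 4: at line 4 remove [jnfh,zytss,lui] add [gil,kyghf] -> 10 lines: lqknb oaqa ququf wvqyk femzk gil kyghf xqjmv plr rceb
Hunk 5: at line 3 remove [femzk,gil] add [rmme] -> 9 lines: lqknb oaqa ququf wvqyk rmme kyghf xqjmv plr rceb
Hunk 6: at line 1 remove [oaqa,ququf] add [sezob] -> 8 lines: lqknb sezob wvqyk rmme kyghf xqjmv plr rceb
Hunk 7: at line 5 remove [xqjmv,plr] add [ylikm,zsxu,rng] -> 9 lines: lqknb sezob wvqyk rmme kyghf ylikm zsxu rng rceb

Answer: lqknb
sezob
wvqyk
rmme
kyghf
ylikm
zsxu
rng
rceb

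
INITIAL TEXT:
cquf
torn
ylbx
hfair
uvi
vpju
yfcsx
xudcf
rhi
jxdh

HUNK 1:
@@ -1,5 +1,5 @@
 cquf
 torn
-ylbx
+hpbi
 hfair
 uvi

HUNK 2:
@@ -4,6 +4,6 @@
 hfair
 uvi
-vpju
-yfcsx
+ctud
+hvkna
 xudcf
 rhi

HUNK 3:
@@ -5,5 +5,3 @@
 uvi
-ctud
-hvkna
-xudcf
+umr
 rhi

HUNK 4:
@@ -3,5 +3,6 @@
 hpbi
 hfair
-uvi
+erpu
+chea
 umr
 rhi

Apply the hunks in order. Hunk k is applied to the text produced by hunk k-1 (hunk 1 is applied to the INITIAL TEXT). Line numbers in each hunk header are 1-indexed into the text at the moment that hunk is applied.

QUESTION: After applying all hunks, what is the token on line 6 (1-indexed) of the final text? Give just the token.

Hunk 1: at line 1 remove [ylbx] add [hpbi] -> 10 lines: cquf torn hpbi hfair uvi vpju yfcsx xudcf rhi jxdh
Hunk 2: at line 4 remove [vpju,yfcsx] add [ctud,hvkna] -> 10 lines: cquf torn hpbi hfair uvi ctud hvkna xudcf rhi jxdh
Hunk 3: at line 5 remove [ctud,hvkna,xudcf] add [umr] -> 8 lines: cquf torn hpbi hfair uvi umr rhi jxdh
Hunk 4: at line 3 remove [uvi] add [erpu,chea] -> 9 lines: cquf torn hpbi hfair erpu chea umr rhi jxdh
Final line 6: chea

Answer: chea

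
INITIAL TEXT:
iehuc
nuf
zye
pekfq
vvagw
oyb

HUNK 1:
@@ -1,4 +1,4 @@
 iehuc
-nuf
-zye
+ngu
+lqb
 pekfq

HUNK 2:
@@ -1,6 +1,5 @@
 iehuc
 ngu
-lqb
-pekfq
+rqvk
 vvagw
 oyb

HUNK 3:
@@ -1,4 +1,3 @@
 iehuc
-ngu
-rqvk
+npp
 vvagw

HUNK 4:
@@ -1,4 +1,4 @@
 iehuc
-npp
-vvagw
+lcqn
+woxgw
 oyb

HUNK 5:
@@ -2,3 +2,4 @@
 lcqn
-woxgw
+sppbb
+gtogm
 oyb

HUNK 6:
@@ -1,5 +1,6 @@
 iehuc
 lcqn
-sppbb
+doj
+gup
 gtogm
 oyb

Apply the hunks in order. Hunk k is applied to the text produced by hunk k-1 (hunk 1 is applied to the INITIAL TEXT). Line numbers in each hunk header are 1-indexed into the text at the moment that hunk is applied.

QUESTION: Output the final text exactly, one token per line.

Answer: iehuc
lcqn
doj
gup
gtogm
oyb

Derivation:
Hunk 1: at line 1 remove [nuf,zye] add [ngu,lqb] -> 6 lines: iehuc ngu lqb pekfq vvagw oyb
Hunk 2: at line 1 remove [lqb,pekfq] add [rqvk] -> 5 lines: iehuc ngu rqvk vvagw oyb
Hunk 3: at line 1 remove [ngu,rqvk] add [npp] -> 4 lines: iehuc npp vvagw oyb
Hunk 4: at line 1 remove [npp,vvagw] add [lcqn,woxgw] -> 4 lines: iehuc lcqn woxgw oyb
Hunk 5: at line 2 remove [woxgw] add [sppbb,gtogm] -> 5 lines: iehuc lcqn sppbb gtogm oyb
Hunk 6: at line 1 remove [sppbb] add [doj,gup] -> 6 lines: iehuc lcqn doj gup gtogm oyb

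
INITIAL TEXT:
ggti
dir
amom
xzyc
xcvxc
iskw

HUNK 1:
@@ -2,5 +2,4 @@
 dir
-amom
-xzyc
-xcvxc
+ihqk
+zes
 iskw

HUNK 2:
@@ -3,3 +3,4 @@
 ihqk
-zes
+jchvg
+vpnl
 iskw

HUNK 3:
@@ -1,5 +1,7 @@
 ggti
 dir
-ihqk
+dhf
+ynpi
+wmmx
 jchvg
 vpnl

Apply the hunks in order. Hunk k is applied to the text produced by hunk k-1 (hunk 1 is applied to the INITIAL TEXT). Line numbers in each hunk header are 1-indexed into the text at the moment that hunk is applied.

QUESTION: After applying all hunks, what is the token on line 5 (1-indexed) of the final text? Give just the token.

Answer: wmmx

Derivation:
Hunk 1: at line 2 remove [amom,xzyc,xcvxc] add [ihqk,zes] -> 5 lines: ggti dir ihqk zes iskw
Hunk 2: at line 3 remove [zes] add [jchvg,vpnl] -> 6 lines: ggti dir ihqk jchvg vpnl iskw
Hunk 3: at line 1 remove [ihqk] add [dhf,ynpi,wmmx] -> 8 lines: ggti dir dhf ynpi wmmx jchvg vpnl iskw
Final line 5: wmmx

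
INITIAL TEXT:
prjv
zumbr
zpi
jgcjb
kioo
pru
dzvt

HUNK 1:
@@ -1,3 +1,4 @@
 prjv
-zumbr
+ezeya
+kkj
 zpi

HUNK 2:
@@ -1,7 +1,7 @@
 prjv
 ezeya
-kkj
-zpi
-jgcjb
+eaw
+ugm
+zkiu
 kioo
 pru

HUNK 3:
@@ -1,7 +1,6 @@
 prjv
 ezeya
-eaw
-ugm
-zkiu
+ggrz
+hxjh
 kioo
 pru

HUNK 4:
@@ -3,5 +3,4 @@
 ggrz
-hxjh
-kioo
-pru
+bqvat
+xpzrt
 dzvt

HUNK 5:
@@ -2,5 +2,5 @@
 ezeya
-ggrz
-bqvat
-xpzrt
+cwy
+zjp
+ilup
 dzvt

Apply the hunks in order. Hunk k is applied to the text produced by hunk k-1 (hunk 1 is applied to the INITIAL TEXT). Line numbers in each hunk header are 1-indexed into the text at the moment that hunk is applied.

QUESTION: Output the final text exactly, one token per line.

Answer: prjv
ezeya
cwy
zjp
ilup
dzvt

Derivation:
Hunk 1: at line 1 remove [zumbr] add [ezeya,kkj] -> 8 lines: prjv ezeya kkj zpi jgcjb kioo pru dzvt
Hunk 2: at line 1 remove [kkj,zpi,jgcjb] add [eaw,ugm,zkiu] -> 8 lines: prjv ezeya eaw ugm zkiu kioo pru dzvt
Hunk 3: at line 1 remove [eaw,ugm,zkiu] add [ggrz,hxjh] -> 7 lines: prjv ezeya ggrz hxjh kioo pru dzvt
Hunk 4: at line 3 remove [hxjh,kioo,pru] add [bqvat,xpzrt] -> 6 lines: prjv ezeya ggrz bqvat xpzrt dzvt
Hunk 5: at line 2 remove [ggrz,bqvat,xpzrt] add [cwy,zjp,ilup] -> 6 lines: prjv ezeya cwy zjp ilup dzvt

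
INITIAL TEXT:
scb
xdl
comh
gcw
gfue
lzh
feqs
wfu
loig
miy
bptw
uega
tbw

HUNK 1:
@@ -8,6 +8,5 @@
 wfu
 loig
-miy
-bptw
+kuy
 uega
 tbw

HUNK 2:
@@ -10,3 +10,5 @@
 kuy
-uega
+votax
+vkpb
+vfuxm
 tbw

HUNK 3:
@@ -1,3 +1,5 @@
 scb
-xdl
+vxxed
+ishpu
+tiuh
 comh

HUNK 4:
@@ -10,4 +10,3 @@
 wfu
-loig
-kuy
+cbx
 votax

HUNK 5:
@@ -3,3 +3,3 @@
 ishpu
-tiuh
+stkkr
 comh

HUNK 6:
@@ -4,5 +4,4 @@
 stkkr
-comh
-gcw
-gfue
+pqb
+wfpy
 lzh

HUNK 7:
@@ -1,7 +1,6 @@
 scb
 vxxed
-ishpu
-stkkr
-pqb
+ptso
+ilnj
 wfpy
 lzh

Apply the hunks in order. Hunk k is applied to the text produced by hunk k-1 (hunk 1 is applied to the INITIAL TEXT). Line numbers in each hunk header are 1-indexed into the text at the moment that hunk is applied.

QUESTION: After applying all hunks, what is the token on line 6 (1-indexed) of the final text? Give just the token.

Hunk 1: at line 8 remove [miy,bptw] add [kuy] -> 12 lines: scb xdl comh gcw gfue lzh feqs wfu loig kuy uega tbw
Hunk 2: at line 10 remove [uega] add [votax,vkpb,vfuxm] -> 14 lines: scb xdl comh gcw gfue lzh feqs wfu loig kuy votax vkpb vfuxm tbw
Hunk 3: at line 1 remove [xdl] add [vxxed,ishpu,tiuh] -> 16 lines: scb vxxed ishpu tiuh comh gcw gfue lzh feqs wfu loig kuy votax vkpb vfuxm tbw
Hunk 4: at line 10 remove [loig,kuy] add [cbx] -> 15 lines: scb vxxed ishpu tiuh comh gcw gfue lzh feqs wfu cbx votax vkpb vfuxm tbw
Hunk 5: at line 3 remove [tiuh] add [stkkr] -> 15 lines: scb vxxed ishpu stkkr comh gcw gfue lzh feqs wfu cbx votax vkpb vfuxm tbw
Hunk 6: at line 4 remove [comh,gcw,gfue] add [pqb,wfpy] -> 14 lines: scb vxxed ishpu stkkr pqb wfpy lzh feqs wfu cbx votax vkpb vfuxm tbw
Hunk 7: at line 1 remove [ishpu,stkkr,pqb] add [ptso,ilnj] -> 13 lines: scb vxxed ptso ilnj wfpy lzh feqs wfu cbx votax vkpb vfuxm tbw
Final line 6: lzh

Answer: lzh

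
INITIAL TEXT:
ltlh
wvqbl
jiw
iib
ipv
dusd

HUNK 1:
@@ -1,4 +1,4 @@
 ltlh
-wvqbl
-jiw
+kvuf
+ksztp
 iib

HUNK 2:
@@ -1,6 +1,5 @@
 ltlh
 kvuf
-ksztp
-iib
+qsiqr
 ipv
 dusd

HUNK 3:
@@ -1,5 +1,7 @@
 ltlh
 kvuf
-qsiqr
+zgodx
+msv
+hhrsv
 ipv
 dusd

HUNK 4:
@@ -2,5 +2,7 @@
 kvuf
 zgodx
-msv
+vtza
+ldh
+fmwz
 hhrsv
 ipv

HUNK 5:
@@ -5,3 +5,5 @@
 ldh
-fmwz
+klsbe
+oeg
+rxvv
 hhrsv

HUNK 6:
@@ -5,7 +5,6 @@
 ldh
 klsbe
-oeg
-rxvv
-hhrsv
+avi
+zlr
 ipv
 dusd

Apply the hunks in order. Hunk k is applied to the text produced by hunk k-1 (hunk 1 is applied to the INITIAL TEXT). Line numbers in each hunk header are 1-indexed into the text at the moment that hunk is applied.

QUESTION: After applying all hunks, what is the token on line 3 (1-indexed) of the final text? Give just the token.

Hunk 1: at line 1 remove [wvqbl,jiw] add [kvuf,ksztp] -> 6 lines: ltlh kvuf ksztp iib ipv dusd
Hunk 2: at line 1 remove [ksztp,iib] add [qsiqr] -> 5 lines: ltlh kvuf qsiqr ipv dusd
Hunk 3: at line 1 remove [qsiqr] add [zgodx,msv,hhrsv] -> 7 lines: ltlh kvuf zgodx msv hhrsv ipv dusd
Hunk 4: at line 2 remove [msv] add [vtza,ldh,fmwz] -> 9 lines: ltlh kvuf zgodx vtza ldh fmwz hhrsv ipv dusd
Hunk 5: at line 5 remove [fmwz] add [klsbe,oeg,rxvv] -> 11 lines: ltlh kvuf zgodx vtza ldh klsbe oeg rxvv hhrsv ipv dusd
Hunk 6: at line 5 remove [oeg,rxvv,hhrsv] add [avi,zlr] -> 10 lines: ltlh kvuf zgodx vtza ldh klsbe avi zlr ipv dusd
Final line 3: zgodx

Answer: zgodx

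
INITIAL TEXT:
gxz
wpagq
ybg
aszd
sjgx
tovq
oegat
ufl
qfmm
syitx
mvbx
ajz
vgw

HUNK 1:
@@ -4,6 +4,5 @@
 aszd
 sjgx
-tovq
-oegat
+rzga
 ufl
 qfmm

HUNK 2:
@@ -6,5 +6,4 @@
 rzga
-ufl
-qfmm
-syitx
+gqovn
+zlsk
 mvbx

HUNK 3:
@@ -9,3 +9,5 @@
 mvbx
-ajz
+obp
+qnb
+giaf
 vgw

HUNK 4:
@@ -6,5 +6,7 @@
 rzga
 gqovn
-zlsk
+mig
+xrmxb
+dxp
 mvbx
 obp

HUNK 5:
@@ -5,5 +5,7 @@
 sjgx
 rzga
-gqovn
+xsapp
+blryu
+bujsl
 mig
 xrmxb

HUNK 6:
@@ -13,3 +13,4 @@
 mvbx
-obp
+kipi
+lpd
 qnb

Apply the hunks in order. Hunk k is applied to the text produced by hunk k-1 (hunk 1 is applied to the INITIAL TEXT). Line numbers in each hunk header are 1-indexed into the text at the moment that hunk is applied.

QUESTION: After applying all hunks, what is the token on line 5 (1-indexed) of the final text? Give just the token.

Hunk 1: at line 4 remove [tovq,oegat] add [rzga] -> 12 lines: gxz wpagq ybg aszd sjgx rzga ufl qfmm syitx mvbx ajz vgw
Hunk 2: at line 6 remove [ufl,qfmm,syitx] add [gqovn,zlsk] -> 11 lines: gxz wpagq ybg aszd sjgx rzga gqovn zlsk mvbx ajz vgw
Hunk 3: at line 9 remove [ajz] add [obp,qnb,giaf] -> 13 lines: gxz wpagq ybg aszd sjgx rzga gqovn zlsk mvbx obp qnb giaf vgw
Hunk 4: at line 6 remove [zlsk] add [mig,xrmxb,dxp] -> 15 lines: gxz wpagq ybg aszd sjgx rzga gqovn mig xrmxb dxp mvbx obp qnb giaf vgw
Hunk 5: at line 5 remove [gqovn] add [xsapp,blryu,bujsl] -> 17 lines: gxz wpagq ybg aszd sjgx rzga xsapp blryu bujsl mig xrmxb dxp mvbx obp qnb giaf vgw
Hunk 6: at line 13 remove [obp] add [kipi,lpd] -> 18 lines: gxz wpagq ybg aszd sjgx rzga xsapp blryu bujsl mig xrmxb dxp mvbx kipi lpd qnb giaf vgw
Final line 5: sjgx

Answer: sjgx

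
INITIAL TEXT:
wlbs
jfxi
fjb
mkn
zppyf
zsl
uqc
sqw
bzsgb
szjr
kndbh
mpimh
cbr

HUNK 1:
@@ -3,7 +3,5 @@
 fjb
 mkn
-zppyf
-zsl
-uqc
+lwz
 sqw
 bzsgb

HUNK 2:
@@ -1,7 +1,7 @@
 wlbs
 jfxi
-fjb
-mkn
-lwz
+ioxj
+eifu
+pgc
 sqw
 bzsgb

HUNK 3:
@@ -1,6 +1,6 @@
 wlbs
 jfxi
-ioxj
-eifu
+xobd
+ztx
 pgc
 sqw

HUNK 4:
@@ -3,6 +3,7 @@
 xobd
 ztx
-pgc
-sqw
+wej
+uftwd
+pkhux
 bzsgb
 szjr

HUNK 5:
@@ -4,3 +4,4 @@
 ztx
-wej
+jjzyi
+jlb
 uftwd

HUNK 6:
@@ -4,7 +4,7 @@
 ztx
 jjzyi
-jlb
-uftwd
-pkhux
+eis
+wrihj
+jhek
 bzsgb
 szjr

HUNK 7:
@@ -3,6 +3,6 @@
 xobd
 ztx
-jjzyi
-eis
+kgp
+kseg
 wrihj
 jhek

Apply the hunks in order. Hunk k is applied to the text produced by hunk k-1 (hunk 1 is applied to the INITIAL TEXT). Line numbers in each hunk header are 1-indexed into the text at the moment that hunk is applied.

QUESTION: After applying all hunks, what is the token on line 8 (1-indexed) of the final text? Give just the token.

Hunk 1: at line 3 remove [zppyf,zsl,uqc] add [lwz] -> 11 lines: wlbs jfxi fjb mkn lwz sqw bzsgb szjr kndbh mpimh cbr
Hunk 2: at line 1 remove [fjb,mkn,lwz] add [ioxj,eifu,pgc] -> 11 lines: wlbs jfxi ioxj eifu pgc sqw bzsgb szjr kndbh mpimh cbr
Hunk 3: at line 1 remove [ioxj,eifu] add [xobd,ztx] -> 11 lines: wlbs jfxi xobd ztx pgc sqw bzsgb szjr kndbh mpimh cbr
Hunk 4: at line 3 remove [pgc,sqw] add [wej,uftwd,pkhux] -> 12 lines: wlbs jfxi xobd ztx wej uftwd pkhux bzsgb szjr kndbh mpimh cbr
Hunk 5: at line 4 remove [wej] add [jjzyi,jlb] -> 13 lines: wlbs jfxi xobd ztx jjzyi jlb uftwd pkhux bzsgb szjr kndbh mpimh cbr
Hunk 6: at line 4 remove [jlb,uftwd,pkhux] add [eis,wrihj,jhek] -> 13 lines: wlbs jfxi xobd ztx jjzyi eis wrihj jhek bzsgb szjr kndbh mpimh cbr
Hunk 7: at line 3 remove [jjzyi,eis] add [kgp,kseg] -> 13 lines: wlbs jfxi xobd ztx kgp kseg wrihj jhek bzsgb szjr kndbh mpimh cbr
Final line 8: jhek

Answer: jhek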